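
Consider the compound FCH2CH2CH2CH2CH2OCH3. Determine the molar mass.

120.17 g/mol

Element totals:
  C: 6
  H: 13
  F: 1
  O: 1
Molecular formula: C6H13FO.
  M = 6(12.011) + 13(1.008) + 18.998 + 15.999
    = 72.066 + 13.104 + 18.998 + 15.999 = 120.167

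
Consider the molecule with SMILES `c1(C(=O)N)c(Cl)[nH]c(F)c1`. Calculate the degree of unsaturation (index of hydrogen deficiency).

4

Atom tally by fragment:
  pyrrole ring core → C:4 H:5 N:1
  (− 3 ring H displaced by substituents)
  + CONH2 → C:1 H:2 O:1 N:1
  + Cl → Cl:1
  + F → F:1
Element totals:
  C: 5
  H: 4
  Cl: 1
  F: 1
  N: 2
  O: 1
Molecular formula: C5H4ClFN2O.
DoU = (2C + 2 + N − H − X) / 2 = (2·5 + 2 + 2 − 4 − 2) / 2 = 4.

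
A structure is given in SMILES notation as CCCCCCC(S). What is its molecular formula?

C7H16S

Atom tally by fragment:
  CH3 → C:1 H:3
  CH2 → C:1 H:2
  CH2 → C:1 H:2
  CH2 → C:1 H:2
  CH2 → C:1 H:2
  CH2 → C:1 H:2
  CH2SH → C:1 H:3 S:1
Element totals:
  C: 7
  H: 16
  S: 1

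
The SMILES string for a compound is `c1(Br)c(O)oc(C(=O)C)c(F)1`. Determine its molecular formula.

C6H4BrFO3

Atom tally by fragment:
  furan ring core → C:4 H:4 O:1
  (− 4 ring H displaced by substituents)
  + Br → Br:1
  + OH → O:1 H:1
  + COCH3 → C:2 H:3 O:1
  + F → F:1
Element totals:
  C: 6
  H: 4
  Br: 1
  F: 1
  O: 3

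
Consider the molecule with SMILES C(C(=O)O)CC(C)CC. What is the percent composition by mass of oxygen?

24.58%

Atom tally by fragment:
  HOOCCH2 → C:2 H:3 O:2
  CH2 → C:1 H:2
  CH(CH3) → C:2 H:4
  CH2 → C:1 H:2
  CH3 → C:1 H:3
Element totals:
  C: 7
  H: 14
  O: 2
Molecular formula: C7H14O2.
Molar mass = 130.187 g/mol.
Mass from O: 2 × 15.999 = 31.998 g/mol.
%O = 31.998 / 130.187 × 100 = 24.58%.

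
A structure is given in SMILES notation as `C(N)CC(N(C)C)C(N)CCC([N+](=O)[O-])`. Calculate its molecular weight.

Atom tally by fragment:
  H2NCH2 → C:1 H:4 N:1
  CH2 → C:1 H:2
  CH(N(CH3)2) → C:3 H:7 N:1
  CH(NH2) → C:1 H:3 N:1
  CH2 → C:1 H:2
  CH2 → C:1 H:2
  CH2NO2 → C:1 H:2 N:1 O:2
Element totals:
  C: 9
  H: 22
  N: 4
  O: 2
Molecular formula: C9H22N4O2.
  M = 9(12.011) + 22(1.008) + 4(14.007) + 2(15.999)
    = 108.099 + 22.176 + 56.028 + 31.998 = 218.301

218.30 g/mol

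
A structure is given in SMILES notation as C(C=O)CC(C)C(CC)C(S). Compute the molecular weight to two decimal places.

Atom tally by fragment:
  OHCCH2 → C:2 H:3 O:1
  CH2 → C:1 H:2
  CH(CH3) → C:2 H:4
  CH(C2H5) → C:3 H:6
  CH2SH → C:1 H:3 S:1
Element totals:
  C: 9
  H: 18
  O: 1
  S: 1
Molecular formula: C9H18OS.
  M = 9(12.011) + 18(1.008) + 15.999 + 32.06
    = 108.099 + 18.144 + 15.999 + 32.060 = 174.302

174.30 g/mol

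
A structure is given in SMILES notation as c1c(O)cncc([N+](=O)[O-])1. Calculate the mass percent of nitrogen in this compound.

20.00%

Atom tally by fragment:
  pyridine ring core → C:5 H:5 N:1
  (− 2 ring H displaced by substituents)
  + OH → O:1 H:1
  + NO2 → N:1 O:2
Element totals:
  C: 5
  H: 4
  N: 2
  O: 3
Molecular formula: C5H4N2O3.
Molar mass = 140.098 g/mol.
Mass from N: 2 × 14.007 = 28.014 g/mol.
%N = 28.014 / 140.098 × 100 = 20.00%.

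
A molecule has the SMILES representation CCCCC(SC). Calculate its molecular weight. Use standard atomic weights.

Atom tally by fragment:
  CH3 → C:1 H:3
  CH2 → C:1 H:2
  CH2 → C:1 H:2
  CH2 → C:1 H:2
  CH2SCH3 → C:2 H:5 S:1
Element totals:
  C: 6
  H: 14
  S: 1
Molecular formula: C6H14S.
  M = 6(12.011) + 14(1.008) + 32.06
    = 72.066 + 14.112 + 32.060 = 118.238

118.24 g/mol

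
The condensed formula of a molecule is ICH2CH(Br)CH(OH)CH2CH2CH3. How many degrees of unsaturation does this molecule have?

0

Element totals:
  C: 6
  H: 12
  Br: 1
  I: 1
  O: 1
Molecular formula: C6H12BrIO.
DoU = (2C + 2 + N − H − X) / 2 = (2·6 + 2 + 0 − 12 − 2) / 2 = 0.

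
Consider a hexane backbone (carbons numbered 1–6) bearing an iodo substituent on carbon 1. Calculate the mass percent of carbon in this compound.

Atom tally by fragment:
  ICH2 → C:1 H:2 I:1
  CH2 → C:1 H:2
  CH2 → C:1 H:2
  CH2 → C:1 H:2
  CH2 → C:1 H:2
  CH3 → C:1 H:3
Element totals:
  C: 6
  H: 13
  I: 1
Molecular formula: C6H13I.
Molar mass = 212.074 g/mol.
Mass from C: 6 × 12.011 = 72.066 g/mol.
%C = 72.066 / 212.074 × 100 = 33.98%.

33.98%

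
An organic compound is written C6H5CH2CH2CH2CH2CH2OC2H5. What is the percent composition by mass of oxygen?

8.32%

Atom tally by fragment:
  C6H5CH2 → C:7 H:7
  CH2 → C:1 H:2
  CH2 → C:1 H:2
  CH2 → C:1 H:2
  CH2OC2H5 → C:3 H:7 O:1
Element totals:
  C: 13
  H: 20
  O: 1
Molecular formula: C13H20O.
Molar mass = 192.302 g/mol.
Mass from O: 1 × 15.999 = 15.999 g/mol.
%O = 15.999 / 192.302 × 100 = 8.32%.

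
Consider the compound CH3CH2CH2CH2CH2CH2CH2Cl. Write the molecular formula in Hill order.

Atom tally by fragment:
  CH3 → C:1 H:3
  CH2 → C:1 H:2
  CH2 → C:1 H:2
  CH2 → C:1 H:2
  CH2 → C:1 H:2
  CH2 → C:1 H:2
  CH2Cl → C:1 H:2 Cl:1
Element totals:
  C: 7
  H: 15
  Cl: 1

C7H15Cl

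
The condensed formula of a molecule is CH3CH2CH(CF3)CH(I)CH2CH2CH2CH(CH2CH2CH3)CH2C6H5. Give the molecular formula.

C19H28F3I

Element totals:
  C: 19
  H: 28
  F: 3
  I: 1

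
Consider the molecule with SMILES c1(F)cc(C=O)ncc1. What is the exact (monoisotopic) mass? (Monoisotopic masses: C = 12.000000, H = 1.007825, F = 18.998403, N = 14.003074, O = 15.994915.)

Atom tally by fragment:
  pyridine ring core → C:5 H:5 N:1
  (− 2 ring H displaced by substituents)
  + F → F:1
  + CHO → C:1 H:1 O:1
Element totals:
  C: 6
  H: 4
  F: 1
  N: 1
  O: 1
Molecular formula: C6H4FNO.
  M = 6(12.0) + 4(1.007825) + 18.998403 + 14.003074 + 15.994915
    = 72.000000 + 4.031300 + 18.998403 + 14.003074 + 15.994915 = 125.027692

125.0277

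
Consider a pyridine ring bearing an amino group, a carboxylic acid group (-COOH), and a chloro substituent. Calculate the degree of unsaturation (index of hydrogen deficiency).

5

Atom tally by fragment:
  pyridine ring core → C:5 H:5 N:1
  (− 3 ring H displaced by substituents)
  + NH2 → N:1 H:2
  + COOH → C:1 H:1 O:2
  + Cl → Cl:1
Element totals:
  C: 6
  H: 5
  Cl: 1
  N: 2
  O: 2
Molecular formula: C6H5ClN2O2.
DoU = (2C + 2 + N − H − X) / 2 = (2·6 + 2 + 2 − 5 − 1) / 2 = 5.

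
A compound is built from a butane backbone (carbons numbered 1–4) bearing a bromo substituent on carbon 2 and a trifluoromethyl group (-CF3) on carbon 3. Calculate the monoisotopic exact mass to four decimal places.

Atom tally by fragment:
  CH3 → C:1 H:3
  CH(Br) → C:1 H:1 Br:1
  CH(CF3) → C:2 H:1 F:3
  CH3 → C:1 H:3
Element totals:
  C: 5
  H: 8
  Br: 1
  F: 3
Molecular formula: C5H8BrF3.
  M = 5(12.0) + 8(1.007825) + 78.918338 + 3(18.998403)
    = 60.000000 + 8.062600 + 78.918338 + 56.995209 = 203.976147

203.9761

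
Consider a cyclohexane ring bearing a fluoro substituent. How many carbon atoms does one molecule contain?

6

Atom tally by fragment:
  cyclohexane ring core → C:6 H:12
  (− 1 ring H displaced by substituents)
  + F → F:1
Element totals:
  C: 6
  H: 11
  F: 1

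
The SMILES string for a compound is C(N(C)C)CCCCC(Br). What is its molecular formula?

Atom tally by fragment:
  (CH3)2NCH2 → C:3 H:8 N:1
  CH2 → C:1 H:2
  CH2 → C:1 H:2
  CH2 → C:1 H:2
  CH2 → C:1 H:2
  CH2Br → C:1 H:2 Br:1
Element totals:
  C: 8
  H: 18
  Br: 1
  N: 1

C8H18BrN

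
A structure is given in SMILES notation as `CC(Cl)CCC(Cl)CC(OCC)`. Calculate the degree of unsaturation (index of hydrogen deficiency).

Atom tally by fragment:
  CH3 → C:1 H:3
  CH(Cl) → C:1 H:1 Cl:1
  CH2 → C:1 H:2
  CH2 → C:1 H:2
  CH(Cl) → C:1 H:1 Cl:1
  CH2 → C:1 H:2
  CH2OC2H5 → C:3 H:7 O:1
Element totals:
  C: 9
  H: 18
  Cl: 2
  O: 1
Molecular formula: C9H18Cl2O.
DoU = (2C + 2 + N − H − X) / 2 = (2·9 + 2 + 0 − 18 − 2) / 2 = 0.

0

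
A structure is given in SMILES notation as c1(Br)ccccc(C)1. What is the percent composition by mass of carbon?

49.16%

Atom tally by fragment:
  benzene ring core → C:6 H:6
  (− 2 ring H displaced by substituents)
  + Br → Br:1
  + CH3 → C:1 H:3
Element totals:
  C: 7
  H: 7
  Br: 1
Molecular formula: C7H7Br.
Molar mass = 171.037 g/mol.
Mass from C: 7 × 12.011 = 84.077 g/mol.
%C = 84.077 / 171.037 × 100 = 49.16%.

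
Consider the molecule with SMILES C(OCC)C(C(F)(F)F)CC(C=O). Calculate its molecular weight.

198.18 g/mol

Atom tally by fragment:
  C2H5OCH2 → C:3 H:7 O:1
  CH(CF3) → C:2 H:1 F:3
  CH2 → C:1 H:2
  CH2CHO → C:2 H:3 O:1
Element totals:
  C: 8
  H: 13
  F: 3
  O: 2
Molecular formula: C8H13F3O2.
  M = 8(12.011) + 13(1.008) + 3(18.998) + 2(15.999)
    = 96.088 + 13.104 + 56.994 + 31.998 = 198.184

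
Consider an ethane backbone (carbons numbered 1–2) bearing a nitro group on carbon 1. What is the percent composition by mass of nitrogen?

18.66%

Atom tally by fragment:
  O2NCH2 → C:1 H:2 N:1 O:2
  CH3 → C:1 H:3
Element totals:
  C: 2
  H: 5
  N: 1
  O: 2
Molecular formula: C2H5NO2.
Molar mass = 75.067 g/mol.
Mass from N: 1 × 14.007 = 14.007 g/mol.
%N = 14.007 / 75.067 × 100 = 18.66%.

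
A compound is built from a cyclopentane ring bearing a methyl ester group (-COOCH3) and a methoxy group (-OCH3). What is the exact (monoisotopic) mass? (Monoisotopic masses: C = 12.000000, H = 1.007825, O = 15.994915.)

Atom tally by fragment:
  cyclopentane ring core → C:5 H:10
  (− 2 ring H displaced by substituents)
  + COOCH3 → C:2 H:3 O:2
  + OCH3 → C:1 H:3 O:1
Element totals:
  C: 8
  H: 14
  O: 3
Molecular formula: C8H14O3.
  M = 8(12.0) + 14(1.007825) + 3(15.994915)
    = 96.000000 + 14.109550 + 47.984745 = 158.094295

158.0943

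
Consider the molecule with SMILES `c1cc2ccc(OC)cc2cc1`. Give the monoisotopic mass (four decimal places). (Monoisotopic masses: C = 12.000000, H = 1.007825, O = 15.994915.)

158.0732

Atom tally by fragment:
  naphthalene ring system core → C:10 H:8
  (− 1 ring H displaced by substituents)
  + OCH3 → C:1 H:3 O:1
Element totals:
  C: 11
  H: 10
  O: 1
Molecular formula: C11H10O.
  M = 11(12.0) + 10(1.007825) + 15.994915
    = 132.000000 + 10.078250 + 15.994915 = 158.073165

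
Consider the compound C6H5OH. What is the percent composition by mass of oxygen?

Atom tally by fragment:
  benzene ring core → C:6 H:6
  (− 1 ring H displaced by substituents)
  + OH → O:1 H:1
Element totals:
  C: 6
  H: 6
  O: 1
Molecular formula: C6H6O.
Molar mass = 94.113 g/mol.
Mass from O: 1 × 15.999 = 15.999 g/mol.
%O = 15.999 / 94.113 × 100 = 17.00%.

17.00%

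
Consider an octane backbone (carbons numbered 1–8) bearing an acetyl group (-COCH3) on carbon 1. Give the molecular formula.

Atom tally by fragment:
  CH3COCH2 → C:3 H:5 O:1
  CH2 → C:1 H:2
  CH2 → C:1 H:2
  CH2 → C:1 H:2
  CH2 → C:1 H:2
  CH2 → C:1 H:2
  CH2 → C:1 H:2
  CH3 → C:1 H:3
Element totals:
  C: 10
  H: 20
  O: 1

C10H20O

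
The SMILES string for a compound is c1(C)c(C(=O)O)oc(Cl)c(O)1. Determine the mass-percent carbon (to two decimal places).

40.82%

Atom tally by fragment:
  furan ring core → C:4 H:4 O:1
  (− 4 ring H displaced by substituents)
  + CH3 → C:1 H:3
  + COOH → C:1 H:1 O:2
  + Cl → Cl:1
  + OH → O:1 H:1
Element totals:
  C: 6
  H: 5
  Cl: 1
  O: 4
Molecular formula: C6H5ClO4.
Molar mass = 176.552 g/mol.
Mass from C: 6 × 12.011 = 72.066 g/mol.
%C = 72.066 / 176.552 × 100 = 40.82%.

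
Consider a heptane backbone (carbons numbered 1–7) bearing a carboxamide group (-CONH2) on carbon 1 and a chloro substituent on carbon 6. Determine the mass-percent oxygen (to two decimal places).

Atom tally by fragment:
  H2NOCCH2 → C:2 H:4 O:1 N:1
  CH2 → C:1 H:2
  CH2 → C:1 H:2
  CH2 → C:1 H:2
  CH2 → C:1 H:2
  CH(Cl) → C:1 H:1 Cl:1
  CH3 → C:1 H:3
Element totals:
  C: 8
  H: 16
  Cl: 1
  N: 1
  O: 1
Molecular formula: C8H16ClNO.
Molar mass = 177.672 g/mol.
Mass from O: 1 × 15.999 = 15.999 g/mol.
%O = 15.999 / 177.672 × 100 = 9.00%.

9.00%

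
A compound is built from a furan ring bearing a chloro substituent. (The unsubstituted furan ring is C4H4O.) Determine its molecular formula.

C4H3ClO

Atom tally by fragment:
  furan ring core → C:4 H:4 O:1
  (− 1 ring H displaced by substituents)
  + Cl → Cl:1
Element totals:
  C: 4
  H: 3
  Cl: 1
  O: 1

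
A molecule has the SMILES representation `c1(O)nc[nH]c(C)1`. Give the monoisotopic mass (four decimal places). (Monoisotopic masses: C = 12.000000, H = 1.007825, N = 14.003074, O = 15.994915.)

Atom tally by fragment:
  imidazole ring core → C:3 H:4 N:2
  (− 2 ring H displaced by substituents)
  + OH → O:1 H:1
  + CH3 → C:1 H:3
Element totals:
  C: 4
  H: 6
  N: 2
  O: 1
Molecular formula: C4H6N2O.
  M = 4(12.0) + 6(1.007825) + 2(14.003074) + 15.994915
    = 48.000000 + 6.046950 + 28.006148 + 15.994915 = 98.048013

98.0480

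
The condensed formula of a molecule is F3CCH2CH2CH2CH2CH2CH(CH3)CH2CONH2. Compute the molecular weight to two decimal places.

Element totals:
  C: 10
  H: 18
  F: 3
  N: 1
  O: 1
Molecular formula: C10H18F3NO.
  M = 10(12.011) + 18(1.008) + 3(18.998) + 14.007 + 15.999
    = 120.110 + 18.144 + 56.994 + 14.007 + 15.999 = 225.254

225.25 g/mol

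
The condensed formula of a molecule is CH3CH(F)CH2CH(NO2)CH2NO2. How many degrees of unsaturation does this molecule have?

2

Element totals:
  C: 5
  H: 9
  F: 1
  N: 2
  O: 4
Molecular formula: C5H9FN2O4.
DoU = (2C + 2 + N − H − X) / 2 = (2·5 + 2 + 2 − 9 − 1) / 2 = 2.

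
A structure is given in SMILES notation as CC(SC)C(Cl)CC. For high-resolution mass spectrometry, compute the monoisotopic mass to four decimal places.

152.0426

Atom tally by fragment:
  CH3 → C:1 H:3
  CH(SCH3) → C:2 H:4 S:1
  CH(Cl) → C:1 H:1 Cl:1
  CH2 → C:1 H:2
  CH3 → C:1 H:3
Element totals:
  C: 6
  H: 13
  Cl: 1
  S: 1
Molecular formula: C6H13ClS.
  M = 6(12.0) + 13(1.007825) + 34.968853 + 31.972071
    = 72.000000 + 13.101725 + 34.968853 + 31.972071 = 152.042649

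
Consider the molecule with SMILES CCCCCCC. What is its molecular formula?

C7H16

Atom tally by fragment:
  CH3 → C:1 H:3
  CH2 → C:1 H:2
  CH2 → C:1 H:2
  CH2 → C:1 H:2
  CH2 → C:1 H:2
  CH2 → C:1 H:2
  CH3 → C:1 H:3
Element totals:
  C: 7
  H: 16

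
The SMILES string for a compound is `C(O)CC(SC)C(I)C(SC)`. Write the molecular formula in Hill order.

C7H15IOS2

Atom tally by fragment:
  HOCH2 → C:1 H:3 O:1
  CH2 → C:1 H:2
  CH(SCH3) → C:2 H:4 S:1
  CH(I) → C:1 H:1 I:1
  CH2SCH3 → C:2 H:5 S:1
Element totals:
  C: 7
  H: 15
  I: 1
  O: 1
  S: 2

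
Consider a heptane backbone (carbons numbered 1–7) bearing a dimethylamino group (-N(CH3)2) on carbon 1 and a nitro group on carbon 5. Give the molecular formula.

Atom tally by fragment:
  (CH3)2NCH2 → C:3 H:8 N:1
  CH2 → C:1 H:2
  CH2 → C:1 H:2
  CH2 → C:1 H:2
  CH(NO2) → C:1 H:1 N:1 O:2
  CH2 → C:1 H:2
  CH3 → C:1 H:3
Element totals:
  C: 9
  H: 20
  N: 2
  O: 2

C9H20N2O2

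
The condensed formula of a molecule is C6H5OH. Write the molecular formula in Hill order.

Atom tally by fragment:
  benzene ring core → C:6 H:6
  (− 1 ring H displaced by substituents)
  + OH → O:1 H:1
Element totals:
  C: 6
  H: 6
  O: 1

C6H6O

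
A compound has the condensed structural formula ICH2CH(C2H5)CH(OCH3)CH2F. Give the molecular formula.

C7H14FIO

Atom tally by fragment:
  ICH2 → C:1 H:2 I:1
  CH(C2H5) → C:3 H:6
  CH(OCH3) → C:2 H:4 O:1
  CH2F → C:1 H:2 F:1
Element totals:
  C: 7
  H: 14
  F: 1
  I: 1
  O: 1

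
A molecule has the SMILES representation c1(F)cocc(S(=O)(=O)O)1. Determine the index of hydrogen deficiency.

Atom tally by fragment:
  furan ring core → C:4 H:4 O:1
  (− 2 ring H displaced by substituents)
  + F → F:1
  + SO3H → S:1 O:3 H:1
Element totals:
  C: 4
  H: 3
  F: 1
  O: 4
  S: 1
Molecular formula: C4H3FO4S.
DoU = (2C + 2 + N − H − X) / 2 = (2·4 + 2 + 0 − 3 − 1) / 2 = 3.

3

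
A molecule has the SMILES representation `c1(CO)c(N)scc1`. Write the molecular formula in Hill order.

C5H7NOS

Atom tally by fragment:
  thiophene ring core → C:4 H:4 S:1
  (− 2 ring H displaced by substituents)
  + CH2OH → C:1 H:3 O:1
  + NH2 → N:1 H:2
Element totals:
  C: 5
  H: 7
  N: 1
  O: 1
  S: 1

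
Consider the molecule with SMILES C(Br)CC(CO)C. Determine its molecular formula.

Atom tally by fragment:
  BrCH2 → C:1 H:2 Br:1
  CH2 → C:1 H:2
  CH(CH2OH) → C:2 H:4 O:1
  CH3 → C:1 H:3
Element totals:
  C: 5
  H: 11
  Br: 1
  O: 1

C5H11BrO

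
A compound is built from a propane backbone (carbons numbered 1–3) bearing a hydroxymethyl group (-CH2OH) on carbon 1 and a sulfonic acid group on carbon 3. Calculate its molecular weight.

Atom tally by fragment:
  HOCH2CH2 → C:2 H:5 O:1
  CH2 → C:1 H:2
  CH2SO3H → C:1 H:3 S:1 O:3
Element totals:
  C: 4
  H: 10
  O: 4
  S: 1
Molecular formula: C4H10O4S.
  M = 4(12.011) + 10(1.008) + 4(15.999) + 32.06
    = 48.044 + 10.080 + 63.996 + 32.060 = 154.180

154.18 g/mol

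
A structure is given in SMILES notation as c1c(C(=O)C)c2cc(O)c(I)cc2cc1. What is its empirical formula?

Atom tally by fragment:
  naphthalene ring system core → C:10 H:8
  (− 3 ring H displaced by substituents)
  + COCH3 → C:2 H:3 O:1
  + OH → O:1 H:1
  + I → I:1
Element totals:
  C: 12
  H: 9
  I: 1
  O: 2
Molecular formula: C12H9IO2.
gcd of subscripts (12, 9, 1, 2) = 1, so the empirical formula equals the molecular formula.

C12H9IO2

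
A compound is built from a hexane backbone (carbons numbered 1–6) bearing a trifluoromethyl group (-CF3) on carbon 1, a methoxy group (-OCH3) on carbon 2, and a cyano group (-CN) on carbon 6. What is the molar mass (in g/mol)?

209.21 g/mol

Atom tally by fragment:
  F3CCH2 → C:2 H:2 F:3
  CH(OCH3) → C:2 H:4 O:1
  CH2 → C:1 H:2
  CH2 → C:1 H:2
  CH2 → C:1 H:2
  CH2CN → C:2 H:2 N:1
Element totals:
  C: 9
  H: 14
  F: 3
  N: 1
  O: 1
Molecular formula: C9H14F3NO.
  M = 9(12.011) + 14(1.008) + 3(18.998) + 14.007 + 15.999
    = 108.099 + 14.112 + 56.994 + 14.007 + 15.999 = 209.211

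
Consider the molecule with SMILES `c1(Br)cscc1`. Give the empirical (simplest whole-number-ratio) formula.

Atom tally by fragment:
  thiophene ring core → C:4 H:4 S:1
  (− 1 ring H displaced by substituents)
  + Br → Br:1
Element totals:
  C: 4
  H: 3
  Br: 1
  S: 1
Molecular formula: C4H3BrS.
gcd of subscripts (1, 4, 3, 1) = 1, so the empirical formula equals the molecular formula.

C4H3BrS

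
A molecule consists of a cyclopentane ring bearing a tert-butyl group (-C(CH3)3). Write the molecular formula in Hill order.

Atom tally by fragment:
  cyclopentane ring core → C:5 H:10
  (− 1 ring H displaced by substituents)
  + C(CH3)3 → C:4 H:9
Element totals:
  C: 9
  H: 18

C9H18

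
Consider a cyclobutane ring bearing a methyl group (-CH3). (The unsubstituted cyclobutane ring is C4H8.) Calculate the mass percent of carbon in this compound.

85.63%

Atom tally by fragment:
  cyclobutane ring core → C:4 H:8
  (− 1 ring H displaced by substituents)
  + CH3 → C:1 H:3
Element totals:
  C: 5
  H: 10
Molecular formula: C5H10.
Molar mass = 70.135 g/mol.
Mass from C: 5 × 12.011 = 60.055 g/mol.
%C = 60.055 / 70.135 × 100 = 85.63%.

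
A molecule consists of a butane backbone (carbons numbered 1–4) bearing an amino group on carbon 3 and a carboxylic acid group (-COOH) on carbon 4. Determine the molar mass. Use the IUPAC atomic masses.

117.15 g/mol

Atom tally by fragment:
  CH3 → C:1 H:3
  CH2 → C:1 H:2
  CH(NH2) → C:1 H:3 N:1
  CH2COOH → C:2 H:3 O:2
Element totals:
  C: 5
  H: 11
  N: 1
  O: 2
Molecular formula: C5H11NO2.
  M = 5(12.011) + 11(1.008) + 14.007 + 2(15.999)
    = 60.055 + 11.088 + 14.007 + 31.998 = 117.148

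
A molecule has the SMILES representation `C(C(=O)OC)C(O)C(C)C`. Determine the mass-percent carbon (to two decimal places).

Atom tally by fragment:
  CH3OOCCH2 → C:3 H:5 O:2
  CH(OH) → C:1 H:2 O:1
  CH(CH3) → C:2 H:4
  CH3 → C:1 H:3
Element totals:
  C: 7
  H: 14
  O: 3
Molecular formula: C7H14O3.
Molar mass = 146.186 g/mol.
Mass from C: 7 × 12.011 = 84.077 g/mol.
%C = 84.077 / 146.186 × 100 = 57.51%.

57.51%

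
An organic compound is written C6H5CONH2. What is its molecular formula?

C7H7NO

Element totals:
  C: 7
  H: 7
  N: 1
  O: 1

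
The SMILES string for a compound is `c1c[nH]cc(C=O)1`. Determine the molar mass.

Atom tally by fragment:
  pyrrole ring core → C:4 H:5 N:1
  (− 1 ring H displaced by substituents)
  + CHO → C:1 H:1 O:1
Element totals:
  C: 5
  H: 5
  N: 1
  O: 1
Molecular formula: C5H5NO.
  M = 5(12.011) + 5(1.008) + 14.007 + 15.999
    = 60.055 + 5.040 + 14.007 + 15.999 = 95.101

95.10 g/mol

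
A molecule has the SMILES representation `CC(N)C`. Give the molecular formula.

C3H9N

Atom tally by fragment:
  CH3 → C:1 H:3
  CH(NH2) → C:1 H:3 N:1
  CH3 → C:1 H:3
Element totals:
  C: 3
  H: 9
  N: 1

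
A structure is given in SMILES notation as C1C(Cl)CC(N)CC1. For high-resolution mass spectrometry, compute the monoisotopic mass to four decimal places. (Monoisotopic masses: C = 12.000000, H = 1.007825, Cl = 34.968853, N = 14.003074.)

133.0658

Atom tally by fragment:
  cyclohexane ring core → C:6 H:12
  (− 2 ring H displaced by substituents)
  + Cl → Cl:1
  + NH2 → N:1 H:2
Element totals:
  C: 6
  H: 12
  Cl: 1
  N: 1
Molecular formula: C6H12ClN.
  M = 6(12.0) + 12(1.007825) + 34.968853 + 14.003074
    = 72.000000 + 12.093900 + 34.968853 + 14.003074 = 133.065827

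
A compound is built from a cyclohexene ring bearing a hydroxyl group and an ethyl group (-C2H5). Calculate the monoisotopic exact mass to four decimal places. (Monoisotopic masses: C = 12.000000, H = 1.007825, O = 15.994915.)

Atom tally by fragment:
  cyclohexene ring core → C:6 H:10
  (− 2 ring H displaced by substituents)
  + OH → O:1 H:1
  + C2H5 → C:2 H:5
Element totals:
  C: 8
  H: 14
  O: 1
Molecular formula: C8H14O.
  M = 8(12.0) + 14(1.007825) + 15.994915
    = 96.000000 + 14.109550 + 15.994915 = 126.104465

126.1045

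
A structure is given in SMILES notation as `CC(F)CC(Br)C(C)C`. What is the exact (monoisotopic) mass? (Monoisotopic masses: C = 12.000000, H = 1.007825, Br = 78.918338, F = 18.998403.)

196.0263

Atom tally by fragment:
  CH3 → C:1 H:3
  CH(F) → C:1 H:1 F:1
  CH2 → C:1 H:2
  CH(Br) → C:1 H:1 Br:1
  CH(CH3) → C:2 H:4
  CH3 → C:1 H:3
Element totals:
  C: 7
  H: 14
  Br: 1
  F: 1
Molecular formula: C7H14BrF.
  M = 7(12.0) + 14(1.007825) + 78.918338 + 18.998403
    = 84.000000 + 14.109550 + 78.918338 + 18.998403 = 196.026291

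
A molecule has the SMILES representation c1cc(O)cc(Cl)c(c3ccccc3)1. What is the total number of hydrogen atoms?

Atom tally by fragment:
  benzene ring core → C:6 H:6
  (− 3 ring H displaced by substituents)
  + OH → O:1 H:1
  + Cl → Cl:1
  + C6H5 → C:6 H:5
Element totals:
  C: 12
  H: 9
  Cl: 1
  O: 1

9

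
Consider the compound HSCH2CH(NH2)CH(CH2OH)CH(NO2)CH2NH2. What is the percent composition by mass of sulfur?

Atom tally by fragment:
  HSCH2 → C:1 H:3 S:1
  CH(NH2) → C:1 H:3 N:1
  CH(CH2OH) → C:2 H:4 O:1
  CH(NO2) → C:1 H:1 N:1 O:2
  CH2NH2 → C:1 H:4 N:1
Element totals:
  C: 6
  H: 15
  N: 3
  O: 3
  S: 1
Molecular formula: C6H15N3O3S.
Molar mass = 209.264 g/mol.
Mass from S: 1 × 32.06 = 32.060 g/mol.
%S = 32.060 / 209.264 × 100 = 15.32%.

15.32%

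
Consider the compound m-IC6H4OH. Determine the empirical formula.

C6H5IO

Element totals:
  C: 6
  H: 5
  I: 1
  O: 1
Molecular formula: C6H5IO.
gcd of subscripts (6, 5, 1, 1) = 1, so the empirical formula equals the molecular formula.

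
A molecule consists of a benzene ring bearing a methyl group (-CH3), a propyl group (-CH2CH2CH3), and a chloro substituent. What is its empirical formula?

C10H13Cl

Atom tally by fragment:
  benzene ring core → C:6 H:6
  (− 3 ring H displaced by substituents)
  + CH3 → C:1 H:3
  + CH2CH2CH3 → C:3 H:7
  + Cl → Cl:1
Element totals:
  C: 10
  H: 13
  Cl: 1
Molecular formula: C10H13Cl.
gcd of subscripts (10, 1, 13) = 1, so the empirical formula equals the molecular formula.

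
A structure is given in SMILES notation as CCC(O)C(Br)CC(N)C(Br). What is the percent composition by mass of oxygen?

Atom tally by fragment:
  CH3 → C:1 H:3
  CH2 → C:1 H:2
  CH(OH) → C:1 H:2 O:1
  CH(Br) → C:1 H:1 Br:1
  CH2 → C:1 H:2
  CH(NH2) → C:1 H:3 N:1
  CH2Br → C:1 H:2 Br:1
Element totals:
  C: 7
  H: 15
  Br: 2
  N: 1
  O: 1
Molecular formula: C7H15Br2NO.
Molar mass = 289.011 g/mol.
Mass from O: 1 × 15.999 = 15.999 g/mol.
%O = 15.999 / 289.011 × 100 = 5.54%.

5.54%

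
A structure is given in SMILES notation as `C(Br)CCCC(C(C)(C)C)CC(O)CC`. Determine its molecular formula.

Atom tally by fragment:
  BrCH2 → C:1 H:2 Br:1
  CH2 → C:1 H:2
  CH2 → C:1 H:2
  CH2 → C:1 H:2
  CH(C(CH3)3) → C:5 H:10
  CH2 → C:1 H:2
  CH(OH) → C:1 H:2 O:1
  CH2 → C:1 H:2
  CH3 → C:1 H:3
Element totals:
  C: 13
  H: 27
  Br: 1
  O: 1

C13H27BrO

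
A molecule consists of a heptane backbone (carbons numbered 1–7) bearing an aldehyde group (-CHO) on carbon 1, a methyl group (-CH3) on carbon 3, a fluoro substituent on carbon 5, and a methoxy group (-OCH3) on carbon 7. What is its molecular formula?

Atom tally by fragment:
  OHCCH2 → C:2 H:3 O:1
  CH2 → C:1 H:2
  CH(CH3) → C:2 H:4
  CH2 → C:1 H:2
  CH(F) → C:1 H:1 F:1
  CH2 → C:1 H:2
  CH2OCH3 → C:2 H:5 O:1
Element totals:
  C: 10
  H: 19
  F: 1
  O: 2

C10H19FO2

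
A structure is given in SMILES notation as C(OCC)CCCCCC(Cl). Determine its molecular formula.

Atom tally by fragment:
  C2H5OCH2 → C:3 H:7 O:1
  CH2 → C:1 H:2
  CH2 → C:1 H:2
  CH2 → C:1 H:2
  CH2 → C:1 H:2
  CH2 → C:1 H:2
  CH2Cl → C:1 H:2 Cl:1
Element totals:
  C: 9
  H: 19
  Cl: 1
  O: 1

C9H19ClO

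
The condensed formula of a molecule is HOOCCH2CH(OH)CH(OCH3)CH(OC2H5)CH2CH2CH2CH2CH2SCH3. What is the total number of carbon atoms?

14

Element totals:
  C: 14
  H: 28
  O: 5
  S: 1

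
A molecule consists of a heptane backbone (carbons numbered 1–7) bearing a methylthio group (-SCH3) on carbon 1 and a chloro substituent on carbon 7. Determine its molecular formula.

C8H17ClS

Atom tally by fragment:
  CH3SCH2 → C:2 H:5 S:1
  CH2 → C:1 H:2
  CH2 → C:1 H:2
  CH2 → C:1 H:2
  CH2 → C:1 H:2
  CH2 → C:1 H:2
  CH2Cl → C:1 H:2 Cl:1
Element totals:
  C: 8
  H: 17
  Cl: 1
  S: 1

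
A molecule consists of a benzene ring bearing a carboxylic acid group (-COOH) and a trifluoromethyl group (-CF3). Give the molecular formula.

Atom tally by fragment:
  benzene ring core → C:6 H:6
  (− 2 ring H displaced by substituents)
  + COOH → C:1 H:1 O:2
  + CF3 → C:1 F:3
Element totals:
  C: 8
  H: 5
  F: 3
  O: 2

C8H5F3O2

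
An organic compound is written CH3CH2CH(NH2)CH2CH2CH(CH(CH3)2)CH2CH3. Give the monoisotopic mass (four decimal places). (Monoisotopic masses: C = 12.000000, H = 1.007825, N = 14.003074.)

171.1987

Atom tally by fragment:
  CH3 → C:1 H:3
  CH2 → C:1 H:2
  CH(NH2) → C:1 H:3 N:1
  CH2 → C:1 H:2
  CH2 → C:1 H:2
  CH(CH(CH3)2) → C:4 H:8
  CH2 → C:1 H:2
  CH3 → C:1 H:3
Element totals:
  C: 11
  H: 25
  N: 1
Molecular formula: C11H25N.
  M = 11(12.0) + 25(1.007825) + 14.003074
    = 132.000000 + 25.195625 + 14.003074 = 171.198699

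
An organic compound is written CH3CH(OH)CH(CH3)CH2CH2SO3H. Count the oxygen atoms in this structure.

4

Element totals:
  C: 6
  H: 14
  O: 4
  S: 1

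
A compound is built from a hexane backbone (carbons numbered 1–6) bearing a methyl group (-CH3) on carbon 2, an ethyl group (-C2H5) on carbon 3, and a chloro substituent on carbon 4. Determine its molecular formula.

C9H19Cl

Atom tally by fragment:
  CH3 → C:1 H:3
  CH(CH3) → C:2 H:4
  CH(C2H5) → C:3 H:6
  CH(Cl) → C:1 H:1 Cl:1
  CH2 → C:1 H:2
  CH3 → C:1 H:3
Element totals:
  C: 9
  H: 19
  Cl: 1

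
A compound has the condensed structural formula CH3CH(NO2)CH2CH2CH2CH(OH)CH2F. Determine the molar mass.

179.19 g/mol

Atom tally by fragment:
  CH3 → C:1 H:3
  CH(NO2) → C:1 H:1 N:1 O:2
  CH2 → C:1 H:2
  CH2 → C:1 H:2
  CH2 → C:1 H:2
  CH(OH) → C:1 H:2 O:1
  CH2F → C:1 H:2 F:1
Element totals:
  C: 7
  H: 14
  F: 1
  N: 1
  O: 3
Molecular formula: C7H14FNO3.
  M = 7(12.011) + 14(1.008) + 18.998 + 14.007 + 3(15.999)
    = 84.077 + 14.112 + 18.998 + 14.007 + 47.997 = 179.191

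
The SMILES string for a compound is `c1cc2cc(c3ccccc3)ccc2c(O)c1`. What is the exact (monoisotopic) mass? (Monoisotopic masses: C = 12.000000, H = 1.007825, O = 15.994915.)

Atom tally by fragment:
  naphthalene ring system core → C:10 H:8
  (− 2 ring H displaced by substituents)
  + C6H5 → C:6 H:5
  + OH → O:1 H:1
Element totals:
  C: 16
  H: 12
  O: 1
Molecular formula: C16H12O.
  M = 16(12.0) + 12(1.007825) + 15.994915
    = 192.000000 + 12.093900 + 15.994915 = 220.088815

220.0888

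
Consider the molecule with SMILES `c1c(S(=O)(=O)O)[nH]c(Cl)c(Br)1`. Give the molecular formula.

Atom tally by fragment:
  pyrrole ring core → C:4 H:5 N:1
  (− 3 ring H displaced by substituents)
  + SO3H → S:1 O:3 H:1
  + Cl → Cl:1
  + Br → Br:1
Element totals:
  C: 4
  H: 3
  Br: 1
  Cl: 1
  N: 1
  O: 3
  S: 1

C4H3BrClNO3S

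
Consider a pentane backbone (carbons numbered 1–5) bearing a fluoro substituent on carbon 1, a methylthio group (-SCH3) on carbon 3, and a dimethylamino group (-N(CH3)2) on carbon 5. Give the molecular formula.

C8H18FNS

Atom tally by fragment:
  FCH2 → C:1 H:2 F:1
  CH2 → C:1 H:2
  CH(SCH3) → C:2 H:4 S:1
  CH2 → C:1 H:2
  CH2N(CH3)2 → C:3 H:8 N:1
Element totals:
  C: 8
  H: 18
  F: 1
  N: 1
  S: 1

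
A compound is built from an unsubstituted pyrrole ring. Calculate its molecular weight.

67.09 g/mol

Atom tally by fragment:
  pyrrole ring core → C:4 H:5 N:1
Element totals:
  C: 4
  H: 5
  N: 1
Molecular formula: C4H5N.
  M = 4(12.011) + 5(1.008) + 14.007
    = 48.044 + 5.040 + 14.007 = 67.091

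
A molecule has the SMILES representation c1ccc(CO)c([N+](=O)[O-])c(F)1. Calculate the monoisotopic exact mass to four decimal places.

171.0332

Atom tally by fragment:
  benzene ring core → C:6 H:6
  (− 3 ring H displaced by substituents)
  + CH2OH → C:1 H:3 O:1
  + NO2 → N:1 O:2
  + F → F:1
Element totals:
  C: 7
  H: 6
  F: 1
  N: 1
  O: 3
Molecular formula: C7H6FNO3.
  M = 7(12.0) + 6(1.007825) + 18.998403 + 14.003074 + 3(15.994915)
    = 84.000000 + 6.046950 + 18.998403 + 14.003074 + 47.984745 = 171.033172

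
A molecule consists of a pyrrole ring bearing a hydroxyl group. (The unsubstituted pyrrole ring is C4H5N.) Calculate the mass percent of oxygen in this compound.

19.26%

Atom tally by fragment:
  pyrrole ring core → C:4 H:5 N:1
  (− 1 ring H displaced by substituents)
  + OH → O:1 H:1
Element totals:
  C: 4
  H: 5
  N: 1
  O: 1
Molecular formula: C4H5NO.
Molar mass = 83.090 g/mol.
Mass from O: 1 × 15.999 = 15.999 g/mol.
%O = 15.999 / 83.090 × 100 = 19.26%.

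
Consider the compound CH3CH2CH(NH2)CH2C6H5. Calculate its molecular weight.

149.24 g/mol

Atom tally by fragment:
  CH3 → C:1 H:3
  CH2 → C:1 H:2
  CH(NH2) → C:1 H:3 N:1
  CH2C6H5 → C:7 H:7
Element totals:
  C: 10
  H: 15
  N: 1
Molecular formula: C10H15N.
  M = 10(12.011) + 15(1.008) + 14.007
    = 120.110 + 15.120 + 14.007 = 149.237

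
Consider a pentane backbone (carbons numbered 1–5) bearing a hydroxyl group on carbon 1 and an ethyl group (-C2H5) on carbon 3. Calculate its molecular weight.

116.20 g/mol

Atom tally by fragment:
  HOCH2 → C:1 H:3 O:1
  CH2 → C:1 H:2
  CH(C2H5) → C:3 H:6
  CH2 → C:1 H:2
  CH3 → C:1 H:3
Element totals:
  C: 7
  H: 16
  O: 1
Molecular formula: C7H16O.
  M = 7(12.011) + 16(1.008) + 15.999
    = 84.077 + 16.128 + 15.999 = 116.204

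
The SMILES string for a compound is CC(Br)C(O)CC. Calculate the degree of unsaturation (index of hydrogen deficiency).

0

Atom tally by fragment:
  CH3 → C:1 H:3
  CH(Br) → C:1 H:1 Br:1
  CH(OH) → C:1 H:2 O:1
  CH2 → C:1 H:2
  CH3 → C:1 H:3
Element totals:
  C: 5
  H: 11
  Br: 1
  O: 1
Molecular formula: C5H11BrO.
DoU = (2C + 2 + N − H − X) / 2 = (2·5 + 2 + 0 − 11 − 1) / 2 = 0.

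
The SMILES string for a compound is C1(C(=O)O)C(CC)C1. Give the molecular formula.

C6H10O2

Atom tally by fragment:
  cyclopropane ring core → C:3 H:6
  (− 2 ring H displaced by substituents)
  + COOH → C:1 H:1 O:2
  + C2H5 → C:2 H:5
Element totals:
  C: 6
  H: 10
  O: 2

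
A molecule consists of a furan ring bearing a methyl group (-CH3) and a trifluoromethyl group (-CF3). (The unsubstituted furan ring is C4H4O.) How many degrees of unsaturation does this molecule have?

Atom tally by fragment:
  furan ring core → C:4 H:4 O:1
  (− 2 ring H displaced by substituents)
  + CH3 → C:1 H:3
  + CF3 → C:1 F:3
Element totals:
  C: 6
  H: 5
  F: 3
  O: 1
Molecular formula: C6H5F3O.
DoU = (2C + 2 + N − H − X) / 2 = (2·6 + 2 + 0 − 5 − 3) / 2 = 3.

3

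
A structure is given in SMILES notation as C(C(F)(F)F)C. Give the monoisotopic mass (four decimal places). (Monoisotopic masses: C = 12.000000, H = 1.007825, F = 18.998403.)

98.0343

Atom tally by fragment:
  F3CCH2 → C:2 H:2 F:3
  CH3 → C:1 H:3
Element totals:
  C: 3
  H: 5
  F: 3
Molecular formula: C3H5F3.
  M = 3(12.0) + 5(1.007825) + 3(18.998403)
    = 36.000000 + 5.039125 + 56.995209 = 98.034334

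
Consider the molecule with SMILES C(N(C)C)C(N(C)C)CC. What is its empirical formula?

Atom tally by fragment:
  (CH3)2NCH2 → C:3 H:8 N:1
  CH(N(CH3)2) → C:3 H:7 N:1
  CH2 → C:1 H:2
  CH3 → C:1 H:3
Element totals:
  C: 8
  H: 20
  N: 2
Molecular formula: C8H20N2.
gcd of subscripts = 2; dividing each by 2:
  C: 8/2 = 4
  H: 20/2 = 10
  N: 2/2 = 1

C4H10N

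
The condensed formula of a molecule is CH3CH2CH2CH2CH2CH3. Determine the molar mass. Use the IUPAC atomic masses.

Element totals:
  C: 6
  H: 14
Molecular formula: C6H14.
  M = 6(12.011) + 14(1.008)
    = 72.066 + 14.112 = 86.178

86.18 g/mol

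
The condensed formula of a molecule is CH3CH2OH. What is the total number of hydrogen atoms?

Element totals:
  C: 2
  H: 6
  O: 1

6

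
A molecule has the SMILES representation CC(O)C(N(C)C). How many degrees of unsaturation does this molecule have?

Atom tally by fragment:
  CH3 → C:1 H:3
  CH(OH) → C:1 H:2 O:1
  CH2N(CH3)2 → C:3 H:8 N:1
Element totals:
  C: 5
  H: 13
  N: 1
  O: 1
Molecular formula: C5H13NO.
DoU = (2C + 2 + N − H − X) / 2 = (2·5 + 2 + 1 − 13 − 0) / 2 = 0.

0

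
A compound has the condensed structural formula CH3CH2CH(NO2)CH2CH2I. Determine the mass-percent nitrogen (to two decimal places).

Element totals:
  C: 5
  H: 10
  I: 1
  N: 1
  O: 2
Molecular formula: C5H10INO2.
Molar mass = 243.044 g/mol.
Mass from N: 1 × 14.007 = 14.007 g/mol.
%N = 14.007 / 243.044 × 100 = 5.76%.

5.76%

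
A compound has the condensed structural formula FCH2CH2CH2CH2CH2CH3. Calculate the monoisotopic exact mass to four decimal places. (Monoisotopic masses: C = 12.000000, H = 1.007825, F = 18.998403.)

104.1001

Atom tally by fragment:
  FCH2 → C:1 H:2 F:1
  CH2 → C:1 H:2
  CH2 → C:1 H:2
  CH2 → C:1 H:2
  CH2 → C:1 H:2
  CH3 → C:1 H:3
Element totals:
  C: 6
  H: 13
  F: 1
Molecular formula: C6H13F.
  M = 6(12.0) + 13(1.007825) + 18.998403
    = 72.000000 + 13.101725 + 18.998403 = 104.100128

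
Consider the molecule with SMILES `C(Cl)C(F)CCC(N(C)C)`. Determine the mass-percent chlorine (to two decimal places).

Atom tally by fragment:
  ClCH2 → C:1 H:2 Cl:1
  CH(F) → C:1 H:1 F:1
  CH2 → C:1 H:2
  CH2 → C:1 H:2
  CH2N(CH3)2 → C:3 H:8 N:1
Element totals:
  C: 7
  H: 15
  Cl: 1
  F: 1
  N: 1
Molecular formula: C7H15ClFN.
Molar mass = 167.652 g/mol.
Mass from Cl: 1 × 35.45 = 35.450 g/mol.
%Cl = 35.450 / 167.652 × 100 = 21.14%.

21.14%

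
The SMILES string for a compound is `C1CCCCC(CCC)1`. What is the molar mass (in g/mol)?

Atom tally by fragment:
  cyclohexane ring core → C:6 H:12
  (− 1 ring H displaced by substituents)
  + CH2CH2CH3 → C:3 H:7
Element totals:
  C: 9
  H: 18
Molecular formula: C9H18.
  M = 9(12.011) + 18(1.008)
    = 108.099 + 18.144 = 126.243

126.24 g/mol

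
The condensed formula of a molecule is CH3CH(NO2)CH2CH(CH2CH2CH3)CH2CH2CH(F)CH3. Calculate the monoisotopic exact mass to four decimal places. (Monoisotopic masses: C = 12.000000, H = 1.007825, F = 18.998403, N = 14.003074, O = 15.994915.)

Atom tally by fragment:
  CH3 → C:1 H:3
  CH(NO2) → C:1 H:1 N:1 O:2
  CH2 → C:1 H:2
  CH(CH2CH2CH3) → C:4 H:8
  CH2 → C:1 H:2
  CH2 → C:1 H:2
  CH(F) → C:1 H:1 F:1
  CH3 → C:1 H:3
Element totals:
  C: 11
  H: 22
  F: 1
  N: 1
  O: 2
Molecular formula: C11H22FNO2.
  M = 11(12.0) + 22(1.007825) + 18.998403 + 14.003074 + 2(15.994915)
    = 132.000000 + 22.172150 + 18.998403 + 14.003074 + 31.989830 = 219.163457

219.1635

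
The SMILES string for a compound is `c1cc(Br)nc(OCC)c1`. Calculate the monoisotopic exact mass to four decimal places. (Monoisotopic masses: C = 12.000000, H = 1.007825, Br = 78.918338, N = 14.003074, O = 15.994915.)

Atom tally by fragment:
  pyridine ring core → C:5 H:5 N:1
  (− 2 ring H displaced by substituents)
  + Br → Br:1
  + OC2H5 → C:2 H:5 O:1
Element totals:
  C: 7
  H: 8
  Br: 1
  N: 1
  O: 1
Molecular formula: C7H8BrNO.
  M = 7(12.0) + 8(1.007825) + 78.918338 + 14.003074 + 15.994915
    = 84.000000 + 8.062600 + 78.918338 + 14.003074 + 15.994915 = 200.978927

200.9789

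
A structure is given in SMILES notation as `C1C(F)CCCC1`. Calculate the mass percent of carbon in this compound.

Atom tally by fragment:
  cyclohexane ring core → C:6 H:12
  (− 1 ring H displaced by substituents)
  + F → F:1
Element totals:
  C: 6
  H: 11
  F: 1
Molecular formula: C6H11F.
Molar mass = 102.152 g/mol.
Mass from C: 6 × 12.011 = 72.066 g/mol.
%C = 72.066 / 102.152 × 100 = 70.55%.

70.55%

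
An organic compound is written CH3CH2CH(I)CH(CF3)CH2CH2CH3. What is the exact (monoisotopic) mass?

Atom tally by fragment:
  CH3 → C:1 H:3
  CH2 → C:1 H:2
  CH(I) → C:1 H:1 I:1
  CH(CF3) → C:2 H:1 F:3
  CH2 → C:1 H:2
  CH2 → C:1 H:2
  CH3 → C:1 H:3
Element totals:
  C: 8
  H: 14
  F: 3
  I: 1
Molecular formula: C8H14F3I.
  M = 8(12.0) + 14(1.007825) + 3(18.998403) + 126.904472
    = 96.000000 + 14.109550 + 56.995209 + 126.904472 = 294.009231

294.0092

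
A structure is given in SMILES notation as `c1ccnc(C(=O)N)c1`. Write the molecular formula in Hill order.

C6H6N2O

Atom tally by fragment:
  pyridine ring core → C:5 H:5 N:1
  (− 1 ring H displaced by substituents)
  + CONH2 → C:1 H:2 O:1 N:1
Element totals:
  C: 6
  H: 6
  N: 2
  O: 1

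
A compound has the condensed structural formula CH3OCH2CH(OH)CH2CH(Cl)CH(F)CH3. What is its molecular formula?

C7H14ClFO2

Atom tally by fragment:
  CH3OCH2 → C:2 H:5 O:1
  CH(OH) → C:1 H:2 O:1
  CH2 → C:1 H:2
  CH(Cl) → C:1 H:1 Cl:1
  CH(F) → C:1 H:1 F:1
  CH3 → C:1 H:3
Element totals:
  C: 7
  H: 14
  Cl: 1
  F: 1
  O: 2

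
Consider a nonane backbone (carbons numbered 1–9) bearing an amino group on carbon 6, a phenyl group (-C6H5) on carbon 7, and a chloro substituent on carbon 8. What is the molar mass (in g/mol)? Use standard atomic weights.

Atom tally by fragment:
  CH3 → C:1 H:3
  CH2 → C:1 H:2
  CH2 → C:1 H:2
  CH2 → C:1 H:2
  CH2 → C:1 H:2
  CH(NH2) → C:1 H:3 N:1
  CH(C6H5) → C:7 H:6
  CH(Cl) → C:1 H:1 Cl:1
  CH3 → C:1 H:3
Element totals:
  C: 15
  H: 24
  Cl: 1
  N: 1
Molecular formula: C15H24ClN.
  M = 15(12.011) + 24(1.008) + 35.45 + 14.007
    = 180.165 + 24.192 + 35.450 + 14.007 = 253.814

253.81 g/mol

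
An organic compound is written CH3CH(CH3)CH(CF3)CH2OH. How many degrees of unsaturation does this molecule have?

0

Atom tally by fragment:
  CH3 → C:1 H:3
  CH(CH3) → C:2 H:4
  CH(CF3) → C:2 H:1 F:3
  CH2OH → C:1 H:3 O:1
Element totals:
  C: 6
  H: 11
  F: 3
  O: 1
Molecular formula: C6H11F3O.
DoU = (2C + 2 + N − H − X) / 2 = (2·6 + 2 + 0 − 11 − 3) / 2 = 0.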